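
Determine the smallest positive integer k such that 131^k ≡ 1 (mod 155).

15

Since 131 ∈ (Z/155Z)^×, its order divides φ(155) = φ(5·31) = (5−1)·(31−1) = 4·30 = 120 = 2^3 · 3 · 5.
Divisors of 120: 1, 2, 3, 4, 5, 6, 8, 10, 12, 15, 20, 24, 30, 40, 60, 120.
Evaluate successive powers at the divisors of 120:
131^1 ≡ 131
131^2 ≡ 111
131^3 ≡ 126
131^4 ≡ 76
131^5 ≡ 36
131^6 ≡ 66
131^8 ≡ 41
131^10 ≡ 56
131^12 ≡ 16
131^15 ≡ 1
The smallest such exponent is 15, so the order of 131 is 15.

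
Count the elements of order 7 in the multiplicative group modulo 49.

6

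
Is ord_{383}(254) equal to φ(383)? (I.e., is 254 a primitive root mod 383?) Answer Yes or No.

Yes

φ(383) = 383 − 1 = 382 = 2 · 191.
An element g generates (Z/383Z)^× iff g^(382/q) ≢ 1 (mod 383) for each prime q ∈ {2, 191}.
254^191 ≡ 382 (mod 383)  [q = 2: ≢ 1 ✓]
254^2 ≡ 172 (mod 383)  [q = 191: ≢ 1 ✓]
None equal 1, so ord_383(254) = 382: 254 is a primitive root.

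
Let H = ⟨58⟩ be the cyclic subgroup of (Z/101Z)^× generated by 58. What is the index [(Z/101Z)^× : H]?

The order of 58 must divide φ(101) = 101 − 1 = 100 = 2^2 · 5^2.
Divisors of 100: 1, 2, 4, 5, 10, 20, 25, 50, 100.
Check 58^d mod 101 for each divisor in increasing order:
58^1 ≡ 58 (mod 101)
58^2 ≡ 31 (mod 101)
58^4 ≡ 52 (mod 101)
58^5 ≡ 87 (mod 101)
58^10 ≡ 95 (mod 101)
58^20 ≡ 36 (mod 101)
58^25 ≡ 1 (mod 101) ✓
The order of 58 is 25, so the subgroup it generates has 25 elements.
The index is φ(101) / ord(58) = 100 / 25 = 4.

4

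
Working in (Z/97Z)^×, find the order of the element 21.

By Lagrange's theorem, ord_97(21) divides φ(97) = 97 − 1 = 96 = 2^5 · 3.
Divisors of 96: 1, 2, 3, 4, 6, 8, 12, 16, 24, 32, 48, 96.
Check 21^d mod 97 for each divisor in increasing order:
21^1 ≡ 21 (mod 97)
21^2 ≡ 53 (mod 97)
21^3 ≡ 46 (mod 97)
21^4 ≡ 93 (mod 97)
21^6 ≡ 79 (mod 97)
21^8 ≡ 16 (mod 97)
21^12 ≡ 33 (mod 97)
21^16 ≡ 62 (mod 97)
21^24 ≡ 22 (mod 97)
21^32 ≡ 61 (mod 97)
21^48 ≡ 96 (mod 97)
21^96 ≡ 1 (mod 97) ✓
Therefore the multiplicative order of 21 modulo 97 is 96.

96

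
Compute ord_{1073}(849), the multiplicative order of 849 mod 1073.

252

ord(849) | φ(1073) = φ(29·37) = (29−1)·(37−1) = 28·36 = 1008 = 2^4 · 3^2 · 7.
Divisors of 1008: 1, 2, 3, 4, 6, 7, 8, 9, 12, 14, 16, 18, 21, 24, 28, 36, 42, 48, 56, 63, 72, 84, 112, 126, 144, 168, 252, 336, 504, 1008.
Check 849^d mod 1073 for each divisor in increasing order:
849^1 ≡ 849 (mod 1073)
849^2 ≡ 818 (mod 1073)
849^3 ≡ 251 (mod 1073)
849^4 ≡ 645 (mod 1073)
849^6 ≡ 767 (mod 1073)
849^7 ≡ 945 (mod 1073)
849^8 ≡ 774 (mod 1073)
849^9 ≡ 450 (mod 1073)
849^12 ≡ 285 (mod 1073)
849^14 ≡ 289 (mod 1073)
849^16 ≡ 342 (mod 1073)
849^18 ≡ 776 (mod 1073)
849^21 ≡ 563 (mod 1073)
849^24 ≡ 750 (mod 1073)
849^28 ≡ 900 (mod 1073)
849^36 ≡ 223 (mod 1073)
849^42 ≡ 434 (mod 1073)
849^48 ≡ 248 (mod 1073)
849^56 ≡ 958 (mod 1073)
849^63 ≡ 771 (mod 1073)
849^72 ≡ 371 (mod 1073)
849^84 ≡ 581 (mod 1073)
849^112 ≡ 349 (mod 1073)
849^126 ≡ 1072 (mod 1073)
849^144 ≡ 297 (mod 1073)
849^168 ≡ 639 (mod 1073)
849^252 ≡ 1 (mod 1073) ✓
So ord_1073(849) = 252.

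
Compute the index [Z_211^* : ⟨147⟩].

By Lagrange's theorem, ord_211(147) divides φ(211) = 211 − 1 = 210 = 2 · 3 · 5 · 7.
Divisors of 210: 1, 2, 3, 5, 6, 7, 10, 14, 15, 21, 30, 35, 42, 70, 105, 210.
Compute 147^d (mod 211) for the divisors d until we hit 1:
147^1 ≡ 147
147^2 ≡ 87
147^3 ≡ 129
147^5 ≡ 40
147^6 ≡ 183
147^7 ≡ 104
147^10 ≡ 123
147^14 ≡ 55
147^15 ≡ 67
147^21 ≡ 23
147^30 ≡ 58
147^35 ≡ 210
147^42 ≡ 107
147^70 ≡ 1
Thus |⟨147⟩| = ord(147) = 70.
The index is φ(211) / ord(147) = 210 / 70 = 3.

3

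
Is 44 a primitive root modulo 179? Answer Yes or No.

Yes

φ(179) = 179 − 1 = 178 = 2 · 89.
44 is a primitive root mod 179 iff 44^(φ(179)/q) ≢ 1 for every prime q | φ(179), i.e. q ∈ {2, 89}.
44^89 ≡ 178 (mod 179)  [q = 2: ≢ 1 ✓]
44^2 ≡ 146 (mod 179)  [q = 89: ≢ 1 ✓]
All checks pass, so 44 has order 178 and is a primitive root modulo 179.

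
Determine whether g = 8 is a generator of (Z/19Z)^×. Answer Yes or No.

φ(19) = 19 − 1 = 18 = 2 · 3^2.
An element g generates (Z/19Z)^× iff g^(18/q) ≢ 1 (mod 19) for each prime q ∈ {2, 3}.
8^9 ≡ 18 (mod 19)  [q = 2: ≢ 1 ✓]
8^6 ≡ 1 (mod 19)  [q = 3: ≡ 1 ✗]
8^6 ≡ 1 shows ord(8) | 6, strictly less than φ(19); not a primitive root.

No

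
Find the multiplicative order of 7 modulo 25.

4

ord(7) | φ(25) = φ(5^2) = 5·(5−1) = 20 = 2^2 · 5.
Divisors of 20: 1, 2, 4, 5, 10, 20.
Evaluate successive powers at the divisors of 20:
7^1 ≡ 7
7^2 ≡ 24
7^4 ≡ 1
Hence ord(7) = 4.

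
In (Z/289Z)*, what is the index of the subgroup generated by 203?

By Lagrange's theorem, ord_289(203) divides φ(289) = φ(17^2) = 17·(17−1) = 272 = 2^4 · 17.
Divisors of 272: 1, 2, 4, 8, 16, 17, 34, 68, 136, 272.
Compute 203^d (mod 289) for the divisors d until we hit 1:
203^1 ≡ 203 (mod 289)
203^2 ≡ 171 (mod 289)
203^4 ≡ 52 (mod 289)
203^8 ≡ 103 (mod 289)
203^16 ≡ 205 (mod 289)
203^17 ≡ 288 (mod 289)
203^34 ≡ 1 (mod 289) ✓
So ord_289(203) = 34, hence |⟨203⟩| = 34.
Index = |(Z/289Z)^×| / |⟨203⟩| = 272 / 34 = 8.

8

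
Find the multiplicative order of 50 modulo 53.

By Lagrange's theorem, ord_53(50) divides φ(53) = 53 − 1 = 52 = 2^2 · 13.
Divisors of 52: 1, 2, 4, 13, 26, 52.
Evaluate successive powers at the divisors of 52:
50^1 ≡ 50 (mod 53)
50^2 ≡ 9 (mod 53)
50^4 ≡ 28 (mod 53)
50^13 ≡ 23 (mod 53)
50^26 ≡ 52 (mod 53)
50^52 ≡ 1 (mod 53) ✓
Therefore the multiplicative order of 50 modulo 53 is 52.

52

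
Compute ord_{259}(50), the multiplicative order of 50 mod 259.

Since 50 ∈ (Z/259Z)^×, its order divides φ(259) = φ(7·37) = (7−1)·(37−1) = 6·36 = 216 = 2^3 · 3^3.
Divisors of 216: 1, 2, 3, 4, 6, 8, 9, 12, 18, 24, 27, 36, 54, 72, 108, 216.
Test each divisor d:
50^1 ≡ 50 (mod 259)
50^2 ≡ 169 (mod 259)
50^3 ≡ 162 (mod 259)
50^4 ≡ 71 (mod 259)
50^6 ≡ 85 (mod 259)
50^8 ≡ 120 (mod 259)
50^9 ≡ 43 (mod 259)
50^12 ≡ 232 (mod 259)
50^18 ≡ 36 (mod 259)
50^24 ≡ 211 (mod 259)
50^27 ≡ 253 (mod 259)
50^36 ≡ 1 (mod 259) ✓
Therefore the multiplicative order of 50 modulo 259 is 36.

36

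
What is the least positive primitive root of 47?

5

φ(47) = 47 − 1 = 46 = 2 · 23.
g is a primitive root iff g^(46/q) ≢ 1 (mod 47) for each prime q ∈ {2, 23}.
g = 2: 2^23 ≡ 1 — hits 1, so not a primitive root.
g = 3: 3^23 ≡ 1 — hits 1, so not a primitive root.
g = 4: 4^23 ≡ 1 — hits 1, so not a primitive root.
g = 5: 5^23 ≡ 46; 5^2 ≡ 25 — none is 1, so 5 is a primitive root.
So 5 is the smallest generator of (Z/47Z)^×.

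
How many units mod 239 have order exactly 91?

φ(239) = 239 − 1 = 238 = 2 · 7 · 17.
In a cyclic group of order 238, there are φ(d) elements of order d for each divisor d of 238, and zero for non-divisors.
Here 238 is not a multiple of 91, so there are no elements of order 91.

0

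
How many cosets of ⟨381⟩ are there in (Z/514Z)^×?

2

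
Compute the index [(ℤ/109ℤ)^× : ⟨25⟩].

4

ord(25) | φ(109) = 109 − 1 = 108 = 2^2 · 3^3.
Divisors of 108: 1, 2, 3, 4, 6, 9, 12, 18, 27, 36, 54, 108.
Test each divisor d:
25^1 ≡ 25
25^2 ≡ 80
25^3 ≡ 38
25^4 ≡ 78
25^6 ≡ 27
25^9 ≡ 45
25^12 ≡ 75
25^18 ≡ 63
25^27 ≡ 1
So ord_109(25) = 27, hence |⟨25⟩| = 27.
[(Z/109Z)^× : ⟨25⟩] = 108/27 = 4.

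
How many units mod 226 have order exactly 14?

6

φ(226) = φ(2)·φ(113) = 1·112 = 112 = 2^4 · 7.
(Z/226Z)^× is cyclic (|G| = 112); a cyclic group of order m has exactly φ(d) elements of each order d | m, and none otherwise.
14 = 2 · 7 divides 112, and φ(14) = 6.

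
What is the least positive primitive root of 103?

φ(103) = 103 − 1 = 102 = 2 · 3 · 17.
Test candidates g = 2, 3, … against the prime factors q ∈ {2, 3, 17} of φ(103): g is a generator iff g^(102/q) ≢ 1 for every such q.
g = 2: 2^51 ≡ 1 — hits 1, so not a primitive root.
g = 3: 3^51 ≡ 102; 3^34 ≡ 1 — hits 1, so not a primitive root.
g = 4: 4^51 ≡ 1 — hits 1, so not a primitive root.
g = 5: 5^51 ≡ 102; 5^34 ≡ 56; 5^6 ≡ 72 — none is 1, so 5 is a primitive root.
The smallest primitive root modulo 103 is 5.

5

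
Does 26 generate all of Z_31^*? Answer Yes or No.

φ(31) = 31 − 1 = 30 = 2 · 3 · 5.
An element g generates (Z/31Z)^× iff g^(30/q) ≢ 1 (mod 31) for each prime q ∈ {2, 3, 5}.
26^15 ≡ 30 (mod 31)  [q = 2: ≢ 1 ✓]
26^10 ≡ 5 (mod 31)  [q = 3: ≢ 1 ✓]
26^6 ≡ 1 (mod 31)  [q = 5: ≡ 1 ✗]
Since 26^6 ≡ 1, the order of 26 divides 6 < 30, so 26 is not a primitive root.

No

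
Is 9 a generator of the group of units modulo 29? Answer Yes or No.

No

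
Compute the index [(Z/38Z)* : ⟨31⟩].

3

By Lagrange's theorem, ord_38(31) divides φ(38) = φ(2)·φ(19) = 1·18 = 18 = 2 · 3^2.
Divisors of 18: 1, 2, 3, 6, 9, 18.
Compute 31^d (mod 38) for the divisors d until we hit 1:
31^1 ≡ 31
31^2 ≡ 11
31^3 ≡ 37
31^6 ≡ 1
The order of 31 is 6, so the subgroup it generates has 6 elements.
The index is φ(38) / ord(31) = 18 / 6 = 3.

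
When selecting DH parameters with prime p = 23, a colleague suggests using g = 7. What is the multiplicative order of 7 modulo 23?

22

Since 7 ∈ (Z/23Z)^×, its order divides φ(23) = 23 − 1 = 22 = 2 · 11.
Divisors of 22: 1, 2, 11, 22.
Compute 7^d (mod 23) for the divisors d until we hit 1:
7^1 ≡ 7 (mod 23)
7^2 ≡ 3 (mod 23)
7^11 ≡ 22 (mod 23)
7^22 ≡ 1 (mod 23) ✓
The smallest such exponent is 22, so the order of 7 is 22.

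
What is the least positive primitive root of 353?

3

φ(353) = 353 − 1 = 352 = 2^5 · 11.
Test candidates g = 2, 3, … against the prime factors q ∈ {2, 11} of φ(353): g is a generator iff g^(352/q) ≢ 1 for every such q.
g = 2: 2^176 ≡ 1 — hits 1, so not a primitive root.
g = 3: 3^176 ≡ 352; 3^32 ≡ 140 — none is 1, so 3 is a primitive root.
Hence the least primitive root of 353 is 3.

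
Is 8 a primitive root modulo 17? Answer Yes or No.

φ(17) = 17 − 1 = 16 = 2^4.
8 is a primitive root mod 17 iff 8^(φ(17)/q) ≢ 1 for every prime q | φ(17), i.e. q ∈ {2}.
8^8 ≡ 1 (mod 17)  [q = 2: ≡ 1 ✗]
The check at q = 2 fails, so 8 generates a proper subgroup.

No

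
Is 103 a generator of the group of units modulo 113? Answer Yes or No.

φ(113) = 113 − 1 = 112 = 2^4 · 7.
Test 103^(112/q) mod 113 for each prime factor q of 112:
103^56 ≡ 112 (mod 113)  [q = 2: ≢ 1 ✓]
103^16 ≡ 106 (mod 113)  [q = 7: ≢ 1 ✓]
All checks pass, so 103 has order 112 and is a primitive root modulo 113.

Yes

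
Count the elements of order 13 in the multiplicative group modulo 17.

φ(17) = 17 − 1 = 16 = 2^4.
Since (Z/17Z)^× is cyclic of order 16, the number of elements of order d is φ(d) when d | 16 and 0 otherwise.
Since 13 ∤ 16, the count is 0.

0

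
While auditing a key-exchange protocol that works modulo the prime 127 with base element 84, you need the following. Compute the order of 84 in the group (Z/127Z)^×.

Since 84 ∈ (Z/127Z)^×, its order divides φ(127) = 127 − 1 = 126 = 2 · 3^2 · 7.
Divisors of 126: 1, 2, 3, 6, 7, 9, 14, 18, 21, 42, 63, 126.
Compute 84^d (mod 127) for the divisors d until we hit 1:
84^1 ≡ 84 (mod 127)
84^2 ≡ 71 (mod 127)
84^3 ≡ 122 (mod 127)
84^6 ≡ 25 (mod 127)
84^7 ≡ 68 (mod 127)
84^9 ≡ 2 (mod 127)
84^14 ≡ 52 (mod 127)
84^18 ≡ 4 (mod 127)
84^21 ≡ 107 (mod 127)
84^42 ≡ 19 (mod 127)
84^63 ≡ 1 (mod 127) ✓
So ord_127(84) = 63.

63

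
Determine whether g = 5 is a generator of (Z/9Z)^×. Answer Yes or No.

Yes

φ(9) = φ(3^2) = 3·(3−1) = 6 = 2 · 3.
It suffices to check that the order of 5 is not a proper divisor of 6: compute 5^(6/q) for q ∈ {2, 3}.
5^3 ≡ 8 (mod 9)  [q = 2: ≢ 1 ✓]
5^2 ≡ 7 (mod 9)  [q = 3: ≢ 1 ✓]
None equal 1, so ord_9(5) = 6: 5 is a primitive root.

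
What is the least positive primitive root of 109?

φ(109) = 109 − 1 = 108 = 2^2 · 3^3.
g is a primitive root iff g^(108/q) ≢ 1 (mod 109) for each prime q ∈ {2, 3}.
g = 2: 2^54 ≡ 108; 2^36 ≡ 1 — hits 1, so not a primitive root.
g = 3: 3^54 ≡ 1 — hits 1, so not a primitive root.
g = 4: 4^54 ≡ 1 — hits 1, so not a primitive root.
g = 5: 5^54 ≡ 1 — hits 1, so not a primitive root.
g = 6: 6^54 ≡ 108; 6^36 ≡ 63 — none is 1, so 6 is a primitive root.
The smallest primitive root modulo 109 is 6.

6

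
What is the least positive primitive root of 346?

φ(346) = φ(2)·φ(173) = 1·172 = 172 = 2^2 · 43.
g is a primitive root iff g^(172/q) ≢ 1 (mod 346) for each prime q ∈ {2, 43}.
g = 2: gcd(2, 346) = 2 > 1, not a unit — skip.
g = 3: 3^86 ≡ 345; 3^4 ≡ 81 — none is 1, so 3 is a primitive root.
Hence the least primitive root of 346 is 3.

3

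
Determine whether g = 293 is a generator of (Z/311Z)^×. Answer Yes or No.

No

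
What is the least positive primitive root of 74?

5

φ(74) = φ(2)·φ(37) = 1·36 = 36 = 2^2 · 3^2.
Test candidates g = 2, 3, … against the prime factors q ∈ {2, 3} of φ(74): g is a generator iff g^(36/q) ≢ 1 for every such q.
g = 2: gcd(2, 74) = 2 > 1, not a unit — skip.
g = 3: 3^18 ≡ 1 — hits 1, so not a primitive root.
g = 4: gcd(4, 74) = 2 > 1, not a unit — skip.
g = 5: 5^18 ≡ 73; 5^12 ≡ 47 — none is 1, so 5 is a primitive root.
So 5 is the smallest generator of (Z/74Z)^×.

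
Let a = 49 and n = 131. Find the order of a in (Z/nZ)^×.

65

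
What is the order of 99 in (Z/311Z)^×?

ord(99) | φ(311) = 311 − 1 = 310 = 2 · 5 · 31.
Divisors of 310: 1, 2, 5, 10, 31, 62, 155, 310.
Check 99^d mod 311 for each divisor in increasing order:
99^1 ≡ 99 (mod 311)
99^2 ≡ 160 (mod 311)
99^5 ≡ 61 (mod 311)
99^10 ≡ 300 (mod 311)
99^31 ≡ 95 (mod 311)
99^62 ≡ 6 (mod 311)
99^155 ≡ 310 (mod 311)
99^310 ≡ 1 (mod 311) ✓
The smallest such exponent is 310, so the order of 99 is 310.

310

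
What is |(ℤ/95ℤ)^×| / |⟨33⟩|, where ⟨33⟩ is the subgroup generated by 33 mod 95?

The order of 33 must divide φ(95) = φ(5·19) = (5−1)·(19−1) = 4·18 = 72 = 2^3 · 3^2.
Divisors of 72: 1, 2, 3, 4, 6, 8, 9, 12, 18, 24, 36, 72.
Compute 33^d (mod 95) for the divisors d until we hit 1:
33^1 ≡ 33
33^2 ≡ 44
33^3 ≡ 27
33^4 ≡ 36
33^6 ≡ 64
33^8 ≡ 61
33^9 ≡ 18
33^12 ≡ 11
33^18 ≡ 39
33^24 ≡ 26
33^36 ≡ 1
Thus |⟨33⟩| = ord(33) = 36.
[(Z/95Z)^× : ⟨33⟩] = 72/36 = 2.

2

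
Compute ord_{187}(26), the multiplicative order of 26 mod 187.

40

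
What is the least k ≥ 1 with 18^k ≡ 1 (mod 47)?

23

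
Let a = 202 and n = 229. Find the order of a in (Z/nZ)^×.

By Lagrange's theorem, ord_229(202) divides φ(229) = 229 − 1 = 228 = 2^2 · 3 · 19.
Divisors of 228: 1, 2, 3, 4, 6, 12, 19, 38, 57, 76, 114, 228.
Compute 202^d (mod 229) for the divisors d until we hit 1:
202^1 ≡ 202 (mod 229)
202^2 ≡ 42 (mod 229)
202^3 ≡ 11 (mod 229)
202^4 ≡ 161 (mod 229)
202^6 ≡ 121 (mod 229)
202^12 ≡ 214 (mod 229)
202^19 ≡ 228 (mod 229)
202^38 ≡ 1 (mod 229) ✓
Therefore the multiplicative order of 202 modulo 229 is 38.

38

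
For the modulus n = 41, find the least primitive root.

6

φ(41) = 41 − 1 = 40 = 2^3 · 5.
g is a primitive root iff g^(40/q) ≢ 1 (mod 41) for each prime q ∈ {2, 5}.
g = 2: 2^20 ≡ 1 — hits 1, so not a primitive root.
g = 3: 3^20 ≡ 40; 3^8 ≡ 1 — hits 1, so not a primitive root.
g = 4: 4^20 ≡ 1 — hits 1, so not a primitive root.
g = 5: 5^20 ≡ 1 — hits 1, so not a primitive root.
g = 6: 6^20 ≡ 40; 6^8 ≡ 10 — none is 1, so 6 is a primitive root.
Hence the least primitive root of 41 is 6.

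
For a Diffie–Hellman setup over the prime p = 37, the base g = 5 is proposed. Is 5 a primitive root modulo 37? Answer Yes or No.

Yes

φ(37) = 37 − 1 = 36 = 2^2 · 3^2.
5 is a primitive root mod 37 iff 5^(φ(37)/q) ≢ 1 for every prime q | φ(37), i.e. q ∈ {2, 3}.
5^18 ≡ 36 (mod 37)  [q = 2: ≢ 1 ✓]
5^12 ≡ 10 (mod 37)  [q = 3: ≢ 1 ✓]
Every test exponent gives a nontrivial residue, hence 5 generates the full group.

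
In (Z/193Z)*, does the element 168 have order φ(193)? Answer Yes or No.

No

φ(193) = 193 − 1 = 192 = 2^6 · 3.
Test 168^(192/q) mod 193 for each prime factor q of 192:
168^96 ≡ 1 (mod 193)  [q = 2: ≡ 1 ✗]
168^64 ≡ 108 (mod 193)  [q = 3: ≢ 1 ✓]
168^96 ≡ 1 shows ord(168) | 96, strictly less than φ(193); not a primitive root.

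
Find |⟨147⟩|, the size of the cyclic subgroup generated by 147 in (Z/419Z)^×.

209

ord(147) | φ(419) = 419 − 1 = 418 = 2 · 11 · 19.
Divisors of 418: 1, 2, 11, 19, 22, 38, 209, 418.
Check 147^d mod 419 for each divisor in increasing order:
147^1 ≡ 147
147^2 ≡ 240
147^11 ≡ 136
147^19 ≡ 300
147^22 ≡ 60
147^38 ≡ 334
147^209 ≡ 1
Hence ord(147) = 209.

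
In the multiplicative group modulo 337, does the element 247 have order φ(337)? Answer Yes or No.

φ(337) = 337 − 1 = 336 = 2^4 · 3 · 7.
Test 247^(336/q) mod 337 for each prime factor q of 336:
247^168 ≡ 336 (mod 337)  [q = 2: ≢ 1 ✓]
247^112 ≡ 208 (mod 337)  [q = 3: ≢ 1 ✓]
247^48 ≡ 52 (mod 337)  [q = 7: ≢ 1 ✓]
None equal 1, so ord_337(247) = 336: 247 is a primitive root.

Yes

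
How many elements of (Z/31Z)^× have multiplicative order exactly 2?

1

φ(31) = 31 − 1 = 30 = 2 · 3 · 5.
(Z/31Z)^× is cyclic (|G| = 30); a cyclic group of order m has exactly φ(d) elements of each order d | m, and none otherwise.
2 | 30, and φ(2) = 2 − 1 = 1.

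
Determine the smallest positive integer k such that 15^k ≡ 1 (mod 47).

The order of 15 must divide φ(47) = 47 − 1 = 46 = 2 · 23.
Divisors of 46: 1, 2, 23, 46.
Check 15^d mod 47 for each divisor in increasing order:
15^1 ≡ 15
15^2 ≡ 37
15^23 ≡ 46
15^46 ≡ 1
So ord_47(15) = 46.

46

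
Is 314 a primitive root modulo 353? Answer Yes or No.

No

φ(353) = 353 − 1 = 352 = 2^5 · 11.
Test 314^(352/q) mod 353 for each prime factor q of 352:
314^176 ≡ 1 (mod 353)  [q = 2: ≡ 1 ✗]
314^32 ≡ 256 (mod 353)  [q = 11: ≢ 1 ✓]
The check at q = 2 fails, so 314 generates a proper subgroup.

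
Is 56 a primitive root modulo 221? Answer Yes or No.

221 = 13 · 17 is a product of two distinct odd primes, so (Z/221Z)^× ≅ (Z/13Z)^× × (Z/17Z)^× is not cyclic.
No primitive root modulo 221 exists; in particular 56 is not one.

No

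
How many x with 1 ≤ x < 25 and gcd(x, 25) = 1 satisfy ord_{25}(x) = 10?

φ(25) = φ(5^2) = 5·(5−1) = 20 = 2^2 · 5.
In a cyclic group of order 20, there are φ(d) elements of order d for each divisor d of 20, and zero for non-divisors.
10 = 2 · 5 divides 20, and φ(10) = 4.

4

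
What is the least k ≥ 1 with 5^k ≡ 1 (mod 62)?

3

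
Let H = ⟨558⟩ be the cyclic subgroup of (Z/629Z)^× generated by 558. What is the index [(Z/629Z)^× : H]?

4

By Lagrange's theorem, ord_629(558) divides φ(629) = φ(17·37) = (17−1)·(37−1) = 16·36 = 576 = 2^6 · 3^2.
Divisors of 576: 1, 2, 3, 4, 6, 8, 9, 12, 16, 18, 24, 32, 36, 48, 64, 72, 96, 144, 192, 288, 576.
Evaluate successive powers at the divisors of 576:
558^1 ≡ 558 (mod 629)
558^2 ≡ 9 (mod 629)
558^3 ≡ 619 (mod 629)
558^4 ≡ 81 (mod 629)
558^6 ≡ 100 (mod 629)
558^8 ≡ 271 (mod 629)
558^9 ≡ 258 (mod 629)
558^12 ≡ 565 (mod 629)
558^16 ≡ 477 (mod 629)
558^18 ≡ 519 (mod 629)
558^24 ≡ 322 (mod 629)
558^32 ≡ 460 (mod 629)
558^36 ≡ 149 (mod 629)
558^48 ≡ 528 (mod 629)
558^64 ≡ 256 (mod 629)
558^72 ≡ 186 (mod 629)
558^96 ≡ 137 (mod 629)
558^144 ≡ 1 (mod 629) ✓
The order of 558 is 144, so the subgroup it generates has 144 elements.
Index = |(Z/629Z)^×| / |⟨558⟩| = 576 / 144 = 4.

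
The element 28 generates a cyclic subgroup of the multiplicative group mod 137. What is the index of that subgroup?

By Lagrange's theorem, ord_137(28) divides φ(137) = 137 − 1 = 136 = 2^3 · 17.
Divisors of 136: 1, 2, 4, 8, 17, 34, 68, 136.
Evaluate successive powers at the divisors of 136:
28^1 ≡ 28 (mod 137)
28^2 ≡ 99 (mod 137)
28^4 ≡ 74 (mod 137)
28^8 ≡ 133 (mod 137)
28^17 ≡ 37 (mod 137)
28^34 ≡ 136 (mod 137)
28^68 ≡ 1 (mod 137) ✓
So ord_137(28) = 68, hence |⟨28⟩| = 68.
Index = |(Z/137Z)^×| / |⟨28⟩| = 136 / 68 = 2.

2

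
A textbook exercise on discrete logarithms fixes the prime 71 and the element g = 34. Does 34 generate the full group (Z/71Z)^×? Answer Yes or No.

No

φ(71) = 71 − 1 = 70 = 2 · 5 · 7.
An element g generates (Z/71Z)^× iff g^(70/q) ≢ 1 (mod 71) for each prime q ∈ {2, 5, 7}.
34^35 ≡ 70 (mod 71)  [q = 2: ≢ 1 ✓]
34^14 ≡ 1 (mod 71)  [q = 5: ≡ 1 ✗]
34^10 ≡ 30 (mod 71)  [q = 7: ≢ 1 ✓]
Since 34^14 ≡ 1, the order of 34 divides 14 < 70, so 34 is not a primitive root.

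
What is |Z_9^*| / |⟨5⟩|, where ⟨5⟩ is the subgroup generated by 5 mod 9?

1

ord(5) | φ(9) = φ(3^2) = 3·(3−1) = 6 = 2 · 3.
Divisors of 6: 1, 2, 3, 6.
Evaluate successive powers at the divisors of 6:
5^1 ≡ 5 (mod 9)
5^2 ≡ 7 (mod 9)
5^3 ≡ 8 (mod 9)
5^6 ≡ 1 (mod 9) ✓
The order of 5 is 6, so the subgroup it generates has 6 elements.
[(Z/9Z)^× : ⟨5⟩] = 6/6 = 1.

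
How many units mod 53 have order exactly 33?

φ(53) = 53 − 1 = 52 = 2^2 · 13.
(Z/53Z)^× is cyclic (|G| = 52); a cyclic group of order m has exactly φ(d) elements of each order d | m, and none otherwise.
Since 33 ∤ 52, the count is 0.

0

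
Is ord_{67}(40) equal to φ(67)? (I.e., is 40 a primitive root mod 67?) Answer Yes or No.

No

φ(67) = 67 − 1 = 66 = 2 · 3 · 11.
Test 40^(66/q) mod 67 for each prime factor q of 66:
40^33 ≡ 1 (mod 67)  [q = 2: ≡ 1 ✗]
40^22 ≡ 1 (mod 67)  [q = 3: ≡ 1 ✗]
40^6 ≡ 24 (mod 67)  [q = 11: ≢ 1 ✓]
The check at q = 2 fails, so 40 generates a proper subgroup.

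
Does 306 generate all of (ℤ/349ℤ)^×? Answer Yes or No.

φ(349) = 349 − 1 = 348 = 2^2 · 3 · 29.
306 is a primitive root mod 349 iff 306^(φ(349)/q) ≢ 1 for every prime q | φ(349), i.e. q ∈ {2, 3, 29}.
306^174 ≡ 348 (mod 349)  [q = 2: ≢ 1 ✓]
306^116 ≡ 122 (mod 349)  [q = 3: ≢ 1 ✓]
306^12 ≡ 322 (mod 349)  [q = 29: ≢ 1 ✓]
None equal 1, so ord_349(306) = 348: 306 is a primitive root.

Yes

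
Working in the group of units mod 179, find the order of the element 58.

The order of 58 must divide φ(179) = 179 − 1 = 178 = 2 · 89.
Divisors of 178: 1, 2, 89, 178.
Evaluate successive powers at the divisors of 178:
58^1 ≡ 58 (mod 179)
58^2 ≡ 142 (mod 179)
58^89 ≡ 178 (mod 179)
58^178 ≡ 1 (mod 179) ✓
The smallest such exponent is 178, so the order of 58 is 178.

178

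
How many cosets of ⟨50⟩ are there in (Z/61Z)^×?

15

The order of 50 must divide φ(61) = 61 − 1 = 60 = 2^2 · 3 · 5.
Divisors of 60: 1, 2, 3, 4, 5, 6, 10, 12, 15, 20, 30, 60.
Check 50^d mod 61 for each divisor in increasing order:
50^1 ≡ 50 (mod 61)
50^2 ≡ 60 (mod 61)
50^3 ≡ 11 (mod 61)
50^4 ≡ 1 (mod 61) ✓
So ord_61(50) = 4, hence |⟨50⟩| = 4.
The index is φ(61) / ord(50) = 60 / 4 = 15.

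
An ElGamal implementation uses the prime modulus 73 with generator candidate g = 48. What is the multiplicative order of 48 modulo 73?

36

The order of 48 must divide φ(73) = 73 − 1 = 72 = 2^3 · 3^2.
Divisors of 72: 1, 2, 3, 4, 6, 8, 9, 12, 18, 24, 36, 72.
Test each divisor d:
48^1 ≡ 48 (mod 73)
48^2 ≡ 41 (mod 73)
48^3 ≡ 70 (mod 73)
48^4 ≡ 2 (mod 73)
48^6 ≡ 9 (mod 73)
48^8 ≡ 4 (mod 73)
48^9 ≡ 46 (mod 73)
48^12 ≡ 8 (mod 73)
48^18 ≡ 72 (mod 73)
48^24 ≡ 64 (mod 73)
48^36 ≡ 1 (mod 73) ✓
So ord_73(48) = 36.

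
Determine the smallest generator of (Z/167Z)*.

5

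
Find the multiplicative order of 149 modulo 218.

108

The order of 149 must divide φ(218) = φ(2)·φ(109) = 1·108 = 108 = 2^2 · 3^3.
Divisors of 108: 1, 2, 3, 4, 6, 9, 12, 18, 27, 36, 54, 108.
Check 149^d mod 218 for each divisor in increasing order:
149^1 ≡ 149
149^2 ≡ 183
149^3 ≡ 17
149^4 ≡ 135
149^6 ≡ 71
149^9 ≡ 117
149^12 ≡ 27
149^18 ≡ 173
149^27 ≡ 185
149^36 ≡ 63
149^54 ≡ 217
149^108 ≡ 1
So ord_218(149) = 108.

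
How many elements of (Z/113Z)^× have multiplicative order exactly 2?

1

φ(113) = 113 − 1 = 112 = 2^4 · 7.
In a cyclic group of order 112, there are φ(d) elements of order d for each divisor d of 112, and zero for non-divisors.
2 | 112, and φ(2) = 2 − 1 = 1.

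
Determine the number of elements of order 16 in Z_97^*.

8

φ(97) = 97 − 1 = 96 = 2^5 · 3.
(Z/97Z)^× is cyclic (|G| = 96); a cyclic group of order m has exactly φ(d) elements of each order d | m, and none otherwise.
16 = 2^4 divides 96, and φ(16) = 8.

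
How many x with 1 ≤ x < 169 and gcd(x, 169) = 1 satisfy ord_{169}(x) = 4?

2

φ(169) = φ(13^2) = 13·(13−1) = 156 = 2^2 · 3 · 13.
(Z/169Z)^× is cyclic (|G| = 156); a cyclic group of order m has exactly φ(d) elements of each order d | m, and none otherwise.
4 = 2^2 divides 156, and φ(4) = 2.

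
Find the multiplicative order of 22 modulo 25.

20

ord(22) | φ(25) = φ(5^2) = 5·(5−1) = 20 = 2^2 · 5.
Divisors of 20: 1, 2, 4, 5, 10, 20.
Evaluate successive powers at the divisors of 20:
22^1 ≡ 22 (mod 25)
22^2 ≡ 9 (mod 25)
22^4 ≡ 6 (mod 25)
22^5 ≡ 7 (mod 25)
22^10 ≡ 24 (mod 25)
22^20 ≡ 1 (mod 25) ✓
Therefore the multiplicative order of 22 modulo 25 is 20.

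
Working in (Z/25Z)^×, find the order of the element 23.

20

ord(23) | φ(25) = φ(5^2) = 5·(5−1) = 20 = 2^2 · 5.
Divisors of 20: 1, 2, 4, 5, 10, 20.
Evaluate successive powers at the divisors of 20:
23^1 ≡ 23 (mod 25)
23^2 ≡ 4 (mod 25)
23^4 ≡ 16 (mod 25)
23^5 ≡ 18 (mod 25)
23^10 ≡ 24 (mod 25)
23^20 ≡ 1 (mod 25) ✓
Therefore the multiplicative order of 23 modulo 25 is 20.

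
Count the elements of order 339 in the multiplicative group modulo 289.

φ(289) = φ(17^2) = 17·(17−1) = 272 = 2^4 · 17.
In a cyclic group of order 272, there are φ(d) elements of order d for each divisor d of 272, and zero for non-divisors.
Since 339 ∤ 272, the count is 0.

0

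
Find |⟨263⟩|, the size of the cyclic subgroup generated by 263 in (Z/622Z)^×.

310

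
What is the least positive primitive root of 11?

φ(11) = 11 − 1 = 10 = 2 · 5.
Test candidates g = 2, 3, … against the prime factors q ∈ {2, 5} of φ(11): g is a generator iff g^(10/q) ≢ 1 for every such q.
g = 2: 2^5 ≡ 10; 2^2 ≡ 4 — none is 1, so 2 is a primitive root.
The smallest primitive root modulo 11 is 2.

2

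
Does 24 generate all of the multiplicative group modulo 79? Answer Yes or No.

No

φ(79) = 79 − 1 = 78 = 2 · 3 · 13.
An element g generates (Z/79Z)^× iff g^(78/q) ≢ 1 (mod 79) for each prime q ∈ {2, 3, 13}.
24^39 ≡ 78 (mod 79)  [q = 2: ≢ 1 ✓]
24^26 ≡ 23 (mod 79)  [q = 3: ≢ 1 ✓]
24^6 ≡ 1 (mod 79)  [q = 13: ≡ 1 ✗]
Since 24^6 ≡ 1, the order of 24 divides 6 < 78, so 24 is not a primitive root.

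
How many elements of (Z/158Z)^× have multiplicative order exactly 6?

2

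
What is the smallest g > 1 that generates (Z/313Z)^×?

10

φ(313) = 313 − 1 = 312 = 2^3 · 3 · 13.
g is a primitive root iff g^(312/q) ≢ 1 (mod 313) for each prime q ∈ {2, 3, 13}.
g = 2: 2^156 ≡ 1 — hits 1, so not a primitive root.
g = 3: 3^156 ≡ 1 — hits 1, so not a primitive root.
g = 4: 4^156 ≡ 1 — hits 1, so not a primitive root.
g = 5: 5^156 ≡ 312; 5^104 ≡ 1 — hits 1, so not a primitive root.
g = 6: 6^156 ≡ 1 — hits 1, so not a primitive root.
g = 7: 7^156 ≡ 312; 7^104 ≡ 1 — hits 1, so not a primitive root.
g = 8: 8^156 ≡ 1 — hits 1, so not a primitive root.
g = 9: 9^156 ≡ 1 — hits 1, so not a primitive root.
g = 10: 10^156 ≡ 312; 10^104 ≡ 214; 10^24 ≡ 103 — none is 1, so 10 is a primitive root.
Hence the least primitive root of 313 is 10.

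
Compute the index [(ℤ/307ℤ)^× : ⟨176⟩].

2

The order of 176 must divide φ(307) = 307 − 1 = 306 = 2 · 3^2 · 17.
Divisors of 306: 1, 2, 3, 6, 9, 17, 18, 34, 51, 102, 153, 306.
Compute 176^d (mod 307) for the divisors d until we hit 1:
176^1 ≡ 176
176^2 ≡ 276
176^3 ≡ 70
176^6 ≡ 295
176^9 ≡ 81
176^17 ≡ 46
176^18 ≡ 114
176^34 ≡ 274
176^51 ≡ 17
176^102 ≡ 289
176^153 ≡ 1
The order of 176 is 153, so the subgroup it generates has 153 elements.
The index is φ(307) / ord(176) = 306 / 153 = 2.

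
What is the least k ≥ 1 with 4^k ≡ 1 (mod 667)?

154

Since 4 ∈ (Z/667Z)^×, its order divides φ(667) = φ(23·29) = (23−1)·(29−1) = 22·28 = 616 = 2^3 · 7 · 11.
Divisors of 616: 1, 2, 4, 7, 8, 11, 14, 22, 28, 44, 56, 77, 88, 154, 308, 616.
Test each divisor d:
4^1 ≡ 4 (mod 667)
4^2 ≡ 16 (mod 667)
4^4 ≡ 256 (mod 667)
4^7 ≡ 376 (mod 667)
4^8 ≡ 170 (mod 667)
4^11 ≡ 208 (mod 667)
4^14 ≡ 639 (mod 667)
4^22 ≡ 576 (mod 667)
4^28 ≡ 117 (mod 667)
4^44 ≡ 277 (mod 667)
4^56 ≡ 349 (mod 667)
4^77 ≡ 231 (mod 667)
4^88 ≡ 24 (mod 667)
4^154 ≡ 1 (mod 667) ✓
Therefore the multiplicative order of 4 modulo 667 is 154.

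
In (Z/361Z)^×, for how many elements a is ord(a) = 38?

18

φ(361) = φ(19^2) = 19·(19−1) = 342 = 2 · 3^2 · 19.
In a cyclic group of order 342, there are φ(d) elements of order d for each divisor d of 342, and zero for non-divisors.
38 = 2 · 19 divides 342, and φ(38) = 18.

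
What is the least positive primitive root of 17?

φ(17) = 17 − 1 = 16 = 2^4.
g is a primitive root iff g^(16/q) ≢ 1 (mod 17) for each prime q ∈ {2}.
g = 2: 2^8 ≡ 1 — hits 1, so not a primitive root.
g = 3: 3^8 ≡ 16 — none is 1, so 3 is a primitive root.
Hence the least primitive root of 17 is 3.

3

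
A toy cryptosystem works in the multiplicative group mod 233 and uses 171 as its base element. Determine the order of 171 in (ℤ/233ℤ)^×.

116

ord(171) | φ(233) = 233 − 1 = 232 = 2^3 · 29.
Divisors of 232: 1, 2, 4, 8, 29, 58, 116, 232.
Test each divisor d:
171^1 ≡ 171
171^2 ≡ 116
171^4 ≡ 175
171^8 ≡ 102
171^29 ≡ 144
171^58 ≡ 232
171^116 ≡ 1
The smallest such exponent is 116, so the order of 171 is 116.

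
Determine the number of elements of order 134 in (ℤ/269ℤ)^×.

66

φ(269) = 269 − 1 = 268 = 2^2 · 67.
Since (Z/269Z)^× is cyclic of order 268, the number of elements of order d is φ(d) when d | 268 and 0 otherwise.
134 = 2 · 67 divides 268, and φ(134) = 66.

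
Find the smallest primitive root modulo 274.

3

φ(274) = φ(2)·φ(137) = 1·136 = 136 = 2^3 · 17.
Test candidates g = 2, 3, … against the prime factors q ∈ {2, 17} of φ(274): g is a generator iff g^(136/q) ≢ 1 for every such q.
g = 2: gcd(2, 274) = 2 > 1, not a unit — skip.
g = 3: 3^68 ≡ 273; 3^8 ≡ 259 — none is 1, so 3 is a primitive root.
So 3 is the smallest generator of (Z/274Z)^×.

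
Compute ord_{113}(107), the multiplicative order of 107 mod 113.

112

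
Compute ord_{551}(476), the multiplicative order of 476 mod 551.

Since 476 ∈ (Z/551Z)^×, its order divides φ(551) = φ(19·29) = (19−1)·(29−1) = 18·28 = 504 = 2^3 · 3^2 · 7.
Divisors of 504: 1, 2, 3, 4, 6, 7, 8, 9, 12, 14, 18, 21, 24, 28, 36, 42, 56, 63, 72, 84, 126, 168, 252, 504.
Compute 476^d (mod 551) for the divisors d until we hit 1:
476^1 ≡ 476
476^2 ≡ 115
476^3 ≡ 191
476^4 ≡ 1
So ord_551(476) = 4.

4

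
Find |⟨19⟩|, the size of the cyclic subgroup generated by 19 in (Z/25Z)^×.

10

The order of 19 must divide φ(25) = φ(5^2) = 5·(5−1) = 20 = 2^2 · 5.
Divisors of 20: 1, 2, 4, 5, 10, 20.
Test each divisor d:
19^1 ≡ 19 (mod 25)
19^2 ≡ 11 (mod 25)
19^4 ≡ 21 (mod 25)
19^5 ≡ 24 (mod 25)
19^10 ≡ 1 (mod 25) ✓
So ord_25(19) = 10.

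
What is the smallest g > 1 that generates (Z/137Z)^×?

3

φ(137) = 137 − 1 = 136 = 2^3 · 17.
Test candidates g = 2, 3, … against the prime factors q ∈ {2, 17} of φ(137): g is a generator iff g^(136/q) ≢ 1 for every such q.
g = 2: 2^68 ≡ 1 — hits 1, so not a primitive root.
g = 3: 3^68 ≡ 136; 3^8 ≡ 122 — none is 1, so 3 is a primitive root.
So 3 is the smallest generator of (Z/137Z)^×.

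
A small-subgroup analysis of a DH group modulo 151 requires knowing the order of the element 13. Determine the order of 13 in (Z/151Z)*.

150

Since 13 ∈ (Z/151Z)^×, its order divides φ(151) = 151 − 1 = 150 = 2 · 3 · 5^2.
Divisors of 150: 1, 2, 3, 5, 6, 10, 15, 25, 30, 50, 75, 150.
Test each divisor d:
13^1 ≡ 13 (mod 151)
13^2 ≡ 18 (mod 151)
13^3 ≡ 83 (mod 151)
13^5 ≡ 135 (mod 151)
13^6 ≡ 94 (mod 151)
13^10 ≡ 105 (mod 151)
13^15 ≡ 132 (mod 151)
13^25 ≡ 119 (mod 151)
13^30 ≡ 59 (mod 151)
13^50 ≡ 118 (mod 151)
13^75 ≡ 150 (mod 151)
13^150 ≡ 1 (mod 151) ✓
The smallest such exponent is 150, so the order of 13 is 150.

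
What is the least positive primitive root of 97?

5

φ(97) = 97 − 1 = 96 = 2^5 · 3.
g is a primitive root iff g^(96/q) ≢ 1 (mod 97) for each prime q ∈ {2, 3}.
g = 2: 2^48 ≡ 1 — hits 1, so not a primitive root.
g = 3: 3^48 ≡ 1 — hits 1, so not a primitive root.
g = 4: 4^48 ≡ 1 — hits 1, so not a primitive root.
g = 5: 5^48 ≡ 96; 5^32 ≡ 35 — none is 1, so 5 is a primitive root.
So 5 is the smallest generator of (Z/97Z)^×.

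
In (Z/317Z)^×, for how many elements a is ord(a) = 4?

2

φ(317) = 317 − 1 = 316 = 2^2 · 79.
In a cyclic group of order 316, there are φ(d) elements of order d for each divisor d of 316, and zero for non-divisors.
4 = 2^2 divides 316, and φ(4) = 2.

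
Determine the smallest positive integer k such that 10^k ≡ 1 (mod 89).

44

By Lagrange's theorem, ord_89(10) divides φ(89) = 89 − 1 = 88 = 2^3 · 11.
Divisors of 88: 1, 2, 4, 8, 11, 22, 44, 88.
Compute 10^d (mod 89) for the divisors d until we hit 1:
10^1 ≡ 10 (mod 89)
10^2 ≡ 11 (mod 89)
10^4 ≡ 32 (mod 89)
10^8 ≡ 45 (mod 89)
10^11 ≡ 55 (mod 89)
10^22 ≡ 88 (mod 89)
10^44 ≡ 1 (mod 89) ✓
Therefore the multiplicative order of 10 modulo 89 is 44.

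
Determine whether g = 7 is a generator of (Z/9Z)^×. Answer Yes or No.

No

φ(9) = φ(3^2) = 3·(3−1) = 6 = 2 · 3.
It suffices to check that the order of 7 is not a proper divisor of 6: compute 7^(6/q) for q ∈ {2, 3}.
7^3 ≡ 1 (mod 9)  [q = 2: ≡ 1 ✗]
7^2 ≡ 4 (mod 9)  [q = 3: ≢ 1 ✓]
Since 7^3 ≡ 1, the order of 7 divides 3 < 6, so 7 is not a primitive root.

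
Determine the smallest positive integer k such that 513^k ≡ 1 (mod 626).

ord(513) | φ(626) = φ(2)·φ(313) = 1·312 = 312 = 2^3 · 3 · 13.
Divisors of 312: 1, 2, 3, 4, 6, 8, 12, 13, 24, 26, 39, 52, 78, 104, 156, 312.
Test each divisor d:
513^1 ≡ 513 (mod 626)
513^2 ≡ 249 (mod 626)
513^3 ≡ 33 (mod 626)
513^4 ≡ 27 (mod 626)
513^6 ≡ 463 (mod 626)
513^8 ≡ 103 (mod 626)
513^12 ≡ 277 (mod 626)
513^13 ≡ 625 (mod 626)
513^24 ≡ 357 (mod 626)
513^26 ≡ 1 (mod 626) ✓
So ord_626(513) = 26.

26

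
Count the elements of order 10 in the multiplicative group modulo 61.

4

φ(61) = 61 − 1 = 60 = 2^2 · 3 · 5.
In a cyclic group of order 60, there are φ(d) elements of order d for each divisor d of 60, and zero for non-divisors.
10 = 2 · 5 divides 60, and φ(10) = 4.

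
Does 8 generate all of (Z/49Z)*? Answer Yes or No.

No

φ(49) = φ(7^2) = 7·(7−1) = 42 = 2 · 3 · 7.
Test 8^(42/q) mod 49 for each prime factor q of 42:
8^21 ≡ 1 (mod 49)  [q = 2: ≡ 1 ✗]
8^14 ≡ 1 (mod 49)  [q = 3: ≡ 1 ✗]
8^6 ≡ 43 (mod 49)  [q = 7: ≢ 1 ✓]
Since 8^21 ≡ 1, the order of 8 divides 21 < 42, so 8 is not a primitive root.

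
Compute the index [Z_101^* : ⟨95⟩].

20

ord(95) | φ(101) = 101 − 1 = 100 = 2^2 · 5^2.
Divisors of 100: 1, 2, 4, 5, 10, 20, 25, 50, 100.
Evaluate successive powers at the divisors of 100:
95^1 ≡ 95
95^2 ≡ 36
95^4 ≡ 84
95^5 ≡ 1
The order of 95 is 5, so the subgroup it generates has 5 elements.
Index = |(Z/101Z)^×| / |⟨95⟩| = 100 / 5 = 20.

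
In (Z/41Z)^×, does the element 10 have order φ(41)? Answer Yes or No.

No

φ(41) = 41 − 1 = 40 = 2^3 · 5.
Test 10^(40/q) mod 41 for each prime factor q of 40:
10^20 ≡ 1 (mod 41)  [q = 2: ≡ 1 ✗]
10^8 ≡ 16 (mod 41)  [q = 5: ≢ 1 ✓]
Since 10^20 ≡ 1, the order of 10 divides 20 < 40, so 10 is not a primitive root.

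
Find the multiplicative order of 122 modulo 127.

By Lagrange's theorem, ord_127(122) divides φ(127) = 127 − 1 = 126 = 2 · 3^2 · 7.
Divisors of 126: 1, 2, 3, 6, 7, 9, 14, 18, 21, 42, 63, 126.
Test each divisor d:
122^1 ≡ 122 (mod 127)
122^2 ≡ 25 (mod 127)
122^3 ≡ 2 (mod 127)
122^6 ≡ 4 (mod 127)
122^7 ≡ 107 (mod 127)
122^9 ≡ 8 (mod 127)
122^14 ≡ 19 (mod 127)
122^18 ≡ 64 (mod 127)
122^21 ≡ 1 (mod 127) ✓
Therefore the multiplicative order of 122 modulo 127 is 21.

21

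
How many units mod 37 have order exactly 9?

6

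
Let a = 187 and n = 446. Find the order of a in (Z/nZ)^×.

222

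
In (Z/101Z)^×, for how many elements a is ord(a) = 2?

φ(101) = 101 − 1 = 100 = 2^2 · 5^2.
In a cyclic group of order 100, there are φ(d) elements of order d for each divisor d of 100, and zero for non-divisors.
2 | 100, and φ(2) = 2 − 1 = 1.

1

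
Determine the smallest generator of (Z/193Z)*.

φ(193) = 193 − 1 = 192 = 2^6 · 3.
Test candidates g = 2, 3, … against the prime factors q ∈ {2, 3} of φ(193): g is a generator iff g^(192/q) ≢ 1 for every such q.
g = 2: 2^96 ≡ 1 — hits 1, so not a primitive root.
g = 3: 3^96 ≡ 1 — hits 1, so not a primitive root.
g = 4: 4^96 ≡ 1 — hits 1, so not a primitive root.
g = 5: 5^96 ≡ 192; 5^64 ≡ 84 — none is 1, so 5 is a primitive root.
Hence the least primitive root of 193 is 5.

5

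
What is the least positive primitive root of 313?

φ(313) = 313 − 1 = 312 = 2^3 · 3 · 13.
Test candidates g = 2, 3, … against the prime factors q ∈ {2, 3, 13} of φ(313): g is a generator iff g^(312/q) ≢ 1 for every such q.
g = 2: 2^156 ≡ 1 — hits 1, so not a primitive root.
g = 3: 3^156 ≡ 1 — hits 1, so not a primitive root.
g = 4: 4^156 ≡ 1 — hits 1, so not a primitive root.
g = 5: 5^156 ≡ 312; 5^104 ≡ 1 — hits 1, so not a primitive root.
g = 6: 6^156 ≡ 1 — hits 1, so not a primitive root.
g = 7: 7^156 ≡ 312; 7^104 ≡ 1 — hits 1, so not a primitive root.
g = 8: 8^156 ≡ 1 — hits 1, so not a primitive root.
g = 9: 9^156 ≡ 1 — hits 1, so not a primitive root.
g = 10: 10^156 ≡ 312; 10^104 ≡ 214; 10^24 ≡ 103 — none is 1, so 10 is a primitive root.
Hence the least primitive root of 313 is 10.

10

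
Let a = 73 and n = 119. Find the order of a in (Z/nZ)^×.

48

The order of 73 must divide φ(119) = φ(7·17) = (7−1)·(17−1) = 6·16 = 96 = 2^5 · 3.
Divisors of 96: 1, 2, 3, 4, 6, 8, 12, 16, 24, 32, 48, 96.
Test each divisor d:
73^1 ≡ 73
73^2 ≡ 93
73^3 ≡ 6
73^4 ≡ 81
73^6 ≡ 36
73^8 ≡ 16
73^12 ≡ 106
73^16 ≡ 18
73^24 ≡ 50
73^32 ≡ 86
73^48 ≡ 1
Hence ord(73) = 48.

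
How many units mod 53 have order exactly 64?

0

φ(53) = 53 − 1 = 52 = 2^2 · 13.
In a cyclic group of order 52, there are φ(d) elements of order d for each divisor d of 52, and zero for non-divisors.
Since 64 ∤ 52, the count is 0.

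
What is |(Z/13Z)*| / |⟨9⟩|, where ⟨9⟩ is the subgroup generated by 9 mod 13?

By Lagrange's theorem, ord_13(9) divides φ(13) = 13 − 1 = 12 = 2^2 · 3.
Divisors of 12: 1, 2, 3, 4, 6, 12.
Test each divisor d:
9^1 ≡ 9 (mod 13)
9^2 ≡ 3 (mod 13)
9^3 ≡ 1 (mod 13) ✓
Thus |⟨9⟩| = ord(9) = 3.
The index is φ(13) / ord(9) = 12 / 3 = 4.

4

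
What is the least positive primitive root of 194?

5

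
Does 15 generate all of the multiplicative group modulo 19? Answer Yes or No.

φ(19) = 19 − 1 = 18 = 2 · 3^2.
An element g generates (Z/19Z)^× iff g^(18/q) ≢ 1 (mod 19) for each prime q ∈ {2, 3}.
15^9 ≡ 18 (mod 19)  [q = 2: ≢ 1 ✓]
15^6 ≡ 11 (mod 19)  [q = 3: ≢ 1 ✓]
All checks pass, so 15 has order 18 and is a primitive root modulo 19.

Yes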